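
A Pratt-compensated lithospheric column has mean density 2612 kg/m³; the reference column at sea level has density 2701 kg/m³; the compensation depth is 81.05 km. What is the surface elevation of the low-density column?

ρ_ref D = ρ (D + h) → h = D (ρ_ref − ρ)/ρ.
h = 81.05 km × (2701 − 2612)/2612 = 2.76 km.

2.76 km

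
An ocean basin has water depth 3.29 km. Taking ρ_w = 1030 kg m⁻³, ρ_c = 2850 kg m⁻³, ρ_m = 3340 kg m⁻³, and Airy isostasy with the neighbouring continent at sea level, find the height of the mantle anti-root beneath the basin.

In Airy isostatic equilibrium: replacing crust with seawater at the top is compensated by replacing crust with mantle at the base: d (ρ_c − ρ_w) = a (ρ_m − ρ_c).
a = d (ρ_c − ρ_w)/(ρ_m − ρ_c) = 3.29 km × 1820/490 = 12.2 km.

12.2 km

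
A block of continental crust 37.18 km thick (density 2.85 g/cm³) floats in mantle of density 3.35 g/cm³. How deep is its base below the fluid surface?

31.6 km

Draft d = t ρ_obj/ρ_fluid = 37.18 km × 2.85/3.35 = 31.6 km.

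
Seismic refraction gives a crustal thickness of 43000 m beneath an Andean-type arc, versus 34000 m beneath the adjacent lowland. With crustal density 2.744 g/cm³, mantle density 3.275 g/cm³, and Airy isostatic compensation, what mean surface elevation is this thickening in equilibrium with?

1460 m

Excess crust Δ = 43000 m − 34000 m = 9000 m, split between elevation h and root r with h + r = Δ.
Airy balance ρ_c h = (ρ_m − ρ_c) r gives r = h ρ_c/(ρ_m − ρ_c), so h (1 + ρ_c/(ρ_m − ρ_c)) = Δ, i.e. h = Δ (ρ_m − ρ_c)/ρ_m.
h = 9000 m × 0.531/3.275 = 1460 m.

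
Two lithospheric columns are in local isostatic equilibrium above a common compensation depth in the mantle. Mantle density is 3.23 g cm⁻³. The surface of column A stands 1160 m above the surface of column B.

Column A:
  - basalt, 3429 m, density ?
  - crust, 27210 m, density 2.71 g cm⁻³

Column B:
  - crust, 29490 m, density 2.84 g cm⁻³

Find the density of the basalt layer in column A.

Take the compensation level at the base of the deeper column (depth z_c below the surface of column A) and equate Σ ρ_i t_i down to z_c; mantle fills any gap and the z_c terms cancel.
Column A: 3429×ρ + 27210×2.71 + (z_c − 30639)×3.23
Column B: 1160×0 + 29490×2.84 + (z_c − 1160 − 29490)×3.23
The z_c×3.23 term appears on both sides and cancels. Collect the known terms of each column as K = Σ(ρt)_known − 3.23 × (depth of known layers): K_A = 73739.1 − 3.23×30639 = −25224.87; K_B = 83751.6 − 3.23×(1160 + 29490) = −15247.9.
Balance: K_A + 3429×ρ = K_B, so ρ = (K_B − K_A)/3429 = 9976.97/3429 = 2.91 g cm⁻³.

2.91 g cm⁻³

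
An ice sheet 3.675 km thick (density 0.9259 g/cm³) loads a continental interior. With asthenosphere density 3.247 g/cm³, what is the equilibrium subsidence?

1.05 km

For local isostatic compensation: the ice load ρ_ice t is balanced by mantle displaced below, ρ_m s.
s = t ρ_ice / ρ_m = 3.675 km × 0.9259/3.247 = 1.05 km.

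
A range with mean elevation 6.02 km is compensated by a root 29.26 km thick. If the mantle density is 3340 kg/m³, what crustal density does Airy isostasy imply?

2770 kg/m³

ρ_c h = (ρ_m − ρ_c) r → ρ_c (h + r) = ρ_m r → ρ_c = ρ_m r / (h + r).
ρ_c = 3340 × 29.26 km / (6.02 km + 29.26 km) = 2770 kg/m³.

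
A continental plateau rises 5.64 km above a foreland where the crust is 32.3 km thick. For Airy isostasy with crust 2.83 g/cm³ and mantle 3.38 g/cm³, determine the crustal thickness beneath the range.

Root depth r = h ρ_c / (ρ_m − ρ_c) = 5.64 km × 2.83 / 0.55 = 29.02 km.
Total thickness = T + h + r = 32.3 km + 5.64 km + 29.02 km = 67 km.

67 km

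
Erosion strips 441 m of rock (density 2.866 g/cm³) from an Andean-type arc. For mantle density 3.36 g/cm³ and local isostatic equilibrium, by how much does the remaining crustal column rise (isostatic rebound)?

Unloading: uplift u = e ρ_c/ρ_m = 441 m × 2.866/3.36 = 376 m.

376 m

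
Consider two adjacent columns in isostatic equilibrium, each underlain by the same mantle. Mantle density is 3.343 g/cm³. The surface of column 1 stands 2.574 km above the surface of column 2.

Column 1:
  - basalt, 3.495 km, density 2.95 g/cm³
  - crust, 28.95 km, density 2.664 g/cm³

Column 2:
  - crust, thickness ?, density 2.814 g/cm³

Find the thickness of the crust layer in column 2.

Take the compensation level at the base of the deeper column (depth z_c below the surface of column 1) and equate Σ ρ_i t_i down to z_c; mantle fills any gap and the z_c terms cancel.
Column 1: 3.495×2.95 + 28.95×2.664 + (z_c − 32.445)×3.343
Column 2: 2.574×0 + x×2.814 + (z_c − 2.574 − 0 − x)×3.343
The z_c×3.343 term appears on both sides and cancels. Collect the known terms of each column as K = Σ(ρt)_known − 3.343 × (depth of known layers): K_1 = 87.43305 − 3.343×32.445 = −21.030585; K_2 = 0 − 3.343×(2.574 + 0) = −8.604882.
Balance: K_1 = K_2 − x×(3.343 − 2.814), so x = (K_2 − K_1)/(3.343 − 2.814) = 12.4257/0.529 = 23.5 km.

23.5 km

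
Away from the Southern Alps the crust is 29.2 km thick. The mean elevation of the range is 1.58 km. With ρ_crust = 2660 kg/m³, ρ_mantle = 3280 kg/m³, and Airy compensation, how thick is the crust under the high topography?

37.6 km

Root depth r = h ρ_c / (ρ_m − ρ_c) = 1.58 km × 2660 / 620 = 6.779 km.
Total thickness = T + h + r = 29.2 km + 1.58 km + 6.779 km = 37.6 km.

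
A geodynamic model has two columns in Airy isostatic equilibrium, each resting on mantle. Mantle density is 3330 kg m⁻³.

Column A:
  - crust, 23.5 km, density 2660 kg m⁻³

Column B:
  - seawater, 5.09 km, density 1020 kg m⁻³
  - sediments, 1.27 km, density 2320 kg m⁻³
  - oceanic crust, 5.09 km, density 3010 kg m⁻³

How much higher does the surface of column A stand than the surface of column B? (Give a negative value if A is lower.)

0.323 km

For any compensation level in the mantle, the mantle terms cancel and isostasy reduces to e = (Σt_A − Σt_B) − (Σ(ρt)_A − Σ(ρt)_B) / ρ_m.
Σt_A = 23.5 km; Σt_B = 11.45 km; Σ(ρt)_A = 62510; Σ(ρt)_B = 23459.1 (in km·kg m⁻³).
e = (23.5 − 11.45) − (62510 − 23459.1) / 3330 = 0.323 km.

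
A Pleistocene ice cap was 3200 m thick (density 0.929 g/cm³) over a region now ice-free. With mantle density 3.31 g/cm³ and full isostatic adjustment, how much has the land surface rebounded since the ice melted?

898 m

Removing the load lets mantle flow back in; uplift u satisfies ρ_ice t = ρ_m u.
u = t ρ_ice/ρ_m = 3200 m × 0.929/3.31 = 898 m.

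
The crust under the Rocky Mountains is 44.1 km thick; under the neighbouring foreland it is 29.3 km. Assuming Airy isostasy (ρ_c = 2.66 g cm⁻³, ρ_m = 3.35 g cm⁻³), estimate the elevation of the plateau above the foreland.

3.05 km

Excess crust Δ = 44.1 km − 29.3 km = 14.8 km, split between elevation h and root r with h + r = Δ.
Airy balance ρ_c h = (ρ_m − ρ_c) r gives r = h ρ_c/(ρ_m − ρ_c), so h (1 + ρ_c/(ρ_m − ρ_c)) = Δ, i.e. h = Δ (ρ_m − ρ_c)/ρ_m.
h = 14.8 km × 0.69/3.35 = 3.05 km.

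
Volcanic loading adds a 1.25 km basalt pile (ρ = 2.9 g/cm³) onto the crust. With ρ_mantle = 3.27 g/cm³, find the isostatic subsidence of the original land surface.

1.11 km

Subaerial loading: s = t ρ_load / ρ_m.
s = 1.25 km × 2.9/3.27 = 1.11 km.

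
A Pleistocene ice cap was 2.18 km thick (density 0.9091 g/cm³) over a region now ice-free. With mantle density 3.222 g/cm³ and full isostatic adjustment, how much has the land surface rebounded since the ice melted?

Removing the load lets mantle flow back in; uplift u satisfies ρ_ice t = ρ_m u.
u = t ρ_ice/ρ_m = 2.18 km × 0.9091/3.222 = 0.615 km.

0.615 km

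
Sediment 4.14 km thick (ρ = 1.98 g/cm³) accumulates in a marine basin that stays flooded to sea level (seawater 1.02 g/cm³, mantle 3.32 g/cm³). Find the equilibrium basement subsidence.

Submarine loading: the sediment displaces seawater, and the subsidence is in turn flooded, so s (ρ_m − ρ_w) = t (ρ_sed − ρ_w).
s = 4.14 km × (1.98 − 1.02) / (3.32 − 1.02) = 1.73 km.

1.73 km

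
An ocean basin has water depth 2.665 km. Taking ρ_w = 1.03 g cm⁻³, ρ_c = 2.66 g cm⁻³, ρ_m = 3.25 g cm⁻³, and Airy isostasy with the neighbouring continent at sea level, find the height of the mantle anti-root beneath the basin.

In Airy isostatic equilibrium: replacing crust with seawater at the top is compensated by replacing crust with mantle at the base: d (ρ_c − ρ_w) = a (ρ_m − ρ_c).
a = d (ρ_c − ρ_w)/(ρ_m − ρ_c) = 2.665 km × 1.63/0.59 = 7.36 km.

7.36 km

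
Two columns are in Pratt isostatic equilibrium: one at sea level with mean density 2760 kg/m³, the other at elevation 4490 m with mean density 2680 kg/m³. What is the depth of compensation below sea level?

ρ_ref D = ρ (D + h) → D (ρ_ref − ρ) = ρ h.
D = ρ h/(ρ_ref − ρ) = 2680 × 4490 m/(2760 − 2680) = 150000 m.

150000 m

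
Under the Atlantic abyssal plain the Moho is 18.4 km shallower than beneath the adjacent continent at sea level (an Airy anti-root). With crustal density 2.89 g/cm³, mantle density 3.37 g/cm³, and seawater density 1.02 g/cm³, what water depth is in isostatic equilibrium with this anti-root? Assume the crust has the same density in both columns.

Replacing a thickness d of crust by seawater at the top must be balanced by replacing crust with mantle at the base: d (ρ_c − ρ_w) = a (ρ_m − ρ_c).
d = a (ρ_m − ρ_c)/(ρ_c − ρ_w) = 18.4 km × 0.48/1.87 = 4.72 km.

4.72 km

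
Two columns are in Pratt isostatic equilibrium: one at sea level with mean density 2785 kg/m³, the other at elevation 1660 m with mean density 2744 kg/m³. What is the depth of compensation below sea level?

111000 m

ρ_ref D = ρ (D + h) → D (ρ_ref − ρ) = ρ h.
D = ρ h/(ρ_ref − ρ) = 2744 × 1660 m/(2785 − 2744) = 111000 m.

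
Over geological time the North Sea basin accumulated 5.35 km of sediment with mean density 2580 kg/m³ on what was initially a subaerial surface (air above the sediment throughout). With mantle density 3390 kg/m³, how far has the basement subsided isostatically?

4.07 km

Subaerial load: s = t ρ_sed / ρ_m = 5.35 km × 2580/3390 = 4.07 km.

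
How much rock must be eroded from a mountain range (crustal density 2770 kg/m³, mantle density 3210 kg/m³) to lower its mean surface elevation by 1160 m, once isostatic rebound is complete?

8460 m

Net drop Δ = e − u = e − e ρ_c/ρ_m = e (ρ_m − ρ_c)/ρ_m.
e = Δ ρ_m/(ρ_m − ρ_c) = 1160 m × 3210/440 = 8460 m.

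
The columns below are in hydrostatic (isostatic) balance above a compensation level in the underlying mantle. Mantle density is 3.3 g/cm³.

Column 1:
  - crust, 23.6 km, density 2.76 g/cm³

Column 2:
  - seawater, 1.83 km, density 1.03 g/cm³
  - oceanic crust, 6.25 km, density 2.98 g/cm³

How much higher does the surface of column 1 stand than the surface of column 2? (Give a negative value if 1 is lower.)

For any compensation level in the mantle, the mantle terms cancel and isostasy reduces to e = (Σt_1 − Σt_2) − (Σ(ρt)_1 − Σ(ρt)_2) / ρ_m.
Σt_1 = 23.6 km; Σt_2 = 8.08 km; Σ(ρt)_1 = 65.136; Σ(ρt)_2 = 20.5099 (in km·g/cm³).
e = (23.6 − 8.08) − (65.136 − 20.5099) / 3.3 = 2 km.

2 km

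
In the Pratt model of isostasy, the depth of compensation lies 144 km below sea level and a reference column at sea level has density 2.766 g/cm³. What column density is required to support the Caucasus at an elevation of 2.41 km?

2.72 g/cm³

Pratt balance: ρ_ref D = ρ (D + h).
ρ = ρ_ref D/(D + h) = 2.766 × 144 km/(144 km + 2.41 km) = 2.72 g/cm³.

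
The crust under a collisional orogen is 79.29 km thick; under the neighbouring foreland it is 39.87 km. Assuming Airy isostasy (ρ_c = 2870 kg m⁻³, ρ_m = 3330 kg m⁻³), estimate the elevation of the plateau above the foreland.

Excess crust Δ = 79.29 km − 39.87 km = 39.42 km, split between elevation h and root r with h + r = Δ.
Airy balance ρ_c h = (ρ_m − ρ_c) r gives r = h ρ_c/(ρ_m − ρ_c), so h (1 + ρ_c/(ρ_m − ρ_c)) = Δ, i.e. h = Δ (ρ_m − ρ_c)/ρ_m.
h = 39.42 km × 460/3330 = 5.45 km.

5.45 km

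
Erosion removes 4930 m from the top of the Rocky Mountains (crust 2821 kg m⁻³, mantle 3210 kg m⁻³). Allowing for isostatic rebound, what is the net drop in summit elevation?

Rebound u = e ρ_c/ρ_m = 4930 m × 2821/3210 = 4333 m.
Net surface drop = e − u = 4930 m − 4333 m = e (ρ_m − ρ_c)/ρ_m = 597 m.

597 m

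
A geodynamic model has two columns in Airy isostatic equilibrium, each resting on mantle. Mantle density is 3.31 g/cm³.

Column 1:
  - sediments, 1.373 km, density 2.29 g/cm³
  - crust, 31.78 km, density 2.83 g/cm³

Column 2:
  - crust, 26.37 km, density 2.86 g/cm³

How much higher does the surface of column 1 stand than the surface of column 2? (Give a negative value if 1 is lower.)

1.45 km

For any compensation level in the mantle, the mantle terms cancel and isostasy reduces to e = (Σt_1 − Σt_2) − (Σ(ρt)_1 − Σ(ρt)_2) / ρ_m.
Σt_1 = 33.153 km; Σt_2 = 26.37 km; Σ(ρt)_1 = 93.08157; Σ(ρt)_2 = 75.4182 (in km·g/cm³).
e = (33.153 − 26.37) − (93.08157 − 75.4182) / 3.31 = 1.45 km.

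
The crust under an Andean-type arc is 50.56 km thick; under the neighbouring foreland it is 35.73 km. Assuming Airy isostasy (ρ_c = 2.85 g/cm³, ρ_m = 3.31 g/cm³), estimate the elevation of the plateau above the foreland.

2.06 km

Excess crust Δ = 50.56 km − 35.73 km = 14.83 km, split between elevation h and root r with h + r = Δ.
Airy balance ρ_c h = (ρ_m − ρ_c) r gives r = h ρ_c/(ρ_m − ρ_c), so h (1 + ρ_c/(ρ_m − ρ_c)) = Δ, i.e. h = Δ (ρ_m − ρ_c)/ρ_m.
h = 14.83 km × 0.46/3.31 = 2.06 km.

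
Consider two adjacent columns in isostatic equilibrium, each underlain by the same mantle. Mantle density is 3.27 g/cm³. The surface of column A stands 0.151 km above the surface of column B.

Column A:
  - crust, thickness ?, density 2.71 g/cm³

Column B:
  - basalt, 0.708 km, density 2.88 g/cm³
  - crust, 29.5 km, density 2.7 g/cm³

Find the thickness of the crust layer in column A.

Take the compensation level at the base of the deeper column (depth z_c below the surface of column A) and equate Σ ρ_i t_i down to z_c; mantle fills any gap and the z_c terms cancel.
Column A: x×2.71 + (z_c − 0 − x)×3.27
Column B: 0.151×0 + 0.708×2.88 + 29.5×2.7 + (z_c − 0.151 − 30.208)×3.27
The z_c×3.27 term appears on both sides and cancels. Collect the known terms of each column as K = Σ(ρt)_known − 3.27 × (depth of known layers): K_A = 0 − 3.27×0 = 0; K_B = 81.68904 − 3.27×(0.151 + 30.208) = −17.58489.
Balance: K_A − x×(3.27 − 2.71) = K_B, so x = (K_A − K_B)/(3.27 − 2.71) = 17.5849/0.56 = 31.4 km.

31.4 km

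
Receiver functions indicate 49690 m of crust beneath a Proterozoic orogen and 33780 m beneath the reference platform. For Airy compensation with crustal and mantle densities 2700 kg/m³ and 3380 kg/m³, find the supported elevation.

Excess crust Δ = 49690 m − 33780 m = 15910 m, split between elevation h and root r with h + r = Δ.
Airy balance ρ_c h = (ρ_m − ρ_c) r gives r = h ρ_c/(ρ_m − ρ_c), so h (1 + ρ_c/(ρ_m − ρ_c)) = Δ, i.e. h = Δ (ρ_m − ρ_c)/ρ_m.
h = 15910 m × 680/3380 = 3200 m.

3200 m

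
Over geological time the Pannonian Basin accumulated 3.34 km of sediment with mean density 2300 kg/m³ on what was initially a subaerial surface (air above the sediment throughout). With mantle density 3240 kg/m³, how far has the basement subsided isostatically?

2.37 km

Subaerial load: s = t ρ_sed / ρ_m = 3.34 km × 2300/3240 = 2.37 km.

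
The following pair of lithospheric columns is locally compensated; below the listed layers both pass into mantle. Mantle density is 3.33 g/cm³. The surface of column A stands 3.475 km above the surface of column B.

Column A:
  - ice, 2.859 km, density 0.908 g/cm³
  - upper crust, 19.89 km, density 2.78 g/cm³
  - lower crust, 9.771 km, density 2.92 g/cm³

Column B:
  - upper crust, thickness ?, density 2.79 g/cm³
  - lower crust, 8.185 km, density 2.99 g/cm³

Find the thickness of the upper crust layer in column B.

13.9 km

Take the compensation level at the base of the deeper column (depth z_c below the surface of column A) and equate Σ ρ_i t_i down to z_c; mantle fills any gap and the z_c terms cancel.
Column A: 2.859×0.908 + 19.89×2.78 + 9.771×2.92 + (z_c − 32.52)×3.33
Column B: 3.475×0 + x×2.79 + 8.185×2.99 + (z_c − 3.475 − 8.185 − x)×3.33
The z_c×3.33 term appears on both sides and cancels. Collect the known terms of each column as K = Σ(ρt)_known − 3.33 × (depth of known layers): K_A = 86.421492 − 3.33×32.52 = −21.870108; K_B = 24.47315 − 3.33×(3.475 + 8.185) = −14.35465.
Balance: K_A = K_B − x×(3.33 − 2.79), so x = (K_B − K_A)/(3.33 − 2.79) = 7.51546/0.54 = 13.9 km.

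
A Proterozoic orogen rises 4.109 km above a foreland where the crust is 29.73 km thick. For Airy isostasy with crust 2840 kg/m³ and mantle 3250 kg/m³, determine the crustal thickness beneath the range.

62.3 km

Root depth r = h ρ_c / (ρ_m − ρ_c) = 4.109 km × 2840 / 410 = 28.46 km.
Total thickness = T + h + r = 29.73 km + 4.109 km + 28.46 km = 62.3 km.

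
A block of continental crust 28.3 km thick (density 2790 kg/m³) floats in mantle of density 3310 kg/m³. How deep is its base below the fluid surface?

23.9 km

Draft d = t ρ_obj/ρ_fluid = 28.3 km × 2790/3310 = 23.9 km.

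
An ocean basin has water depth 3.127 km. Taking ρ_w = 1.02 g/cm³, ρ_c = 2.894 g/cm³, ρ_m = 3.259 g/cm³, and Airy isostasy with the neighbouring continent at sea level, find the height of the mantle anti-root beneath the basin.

Isostatic balance requires: replacing crust with seawater at the top is compensated by replacing crust with mantle at the base: d (ρ_c − ρ_w) = a (ρ_m − ρ_c).
a = d (ρ_c − ρ_w)/(ρ_m − ρ_c) = 3.127 km × 1.874/0.365 = 16.1 km.

16.1 km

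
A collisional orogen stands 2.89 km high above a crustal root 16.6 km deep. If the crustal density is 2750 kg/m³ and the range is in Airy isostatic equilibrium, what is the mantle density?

Airy balance: ρ_c h = (ρ_m − ρ_c) r → ρ_m = ρ_c (1 + h/r).
ρ_m = 2750 × (1 + 2.89 km/16.6 km) = 3230 kg/m³.

3230 kg/m³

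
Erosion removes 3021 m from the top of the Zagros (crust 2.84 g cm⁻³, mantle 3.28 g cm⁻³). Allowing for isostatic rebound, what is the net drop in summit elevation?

Rebound u = e ρ_c/ρ_m = 3021 m × 2.84/3.28 = 2616 m.
Net surface drop = e − u = 3021 m − 2616 m = e (ρ_m − ρ_c)/ρ_m = 405 m.

405 m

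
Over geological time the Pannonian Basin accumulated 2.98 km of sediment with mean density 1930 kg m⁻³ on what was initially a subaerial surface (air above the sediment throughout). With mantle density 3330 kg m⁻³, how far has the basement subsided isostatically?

1.73 km

Subaerial load: s = t ρ_sed / ρ_m = 2.98 km × 1930/3330 = 1.73 km.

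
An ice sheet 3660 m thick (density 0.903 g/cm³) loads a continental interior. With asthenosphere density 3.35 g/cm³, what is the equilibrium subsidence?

987 m

Balancing pressure at the compensation depth: the ice load ρ_ice t is balanced by mantle displaced below, ρ_m s.
s = t ρ_ice / ρ_m = 3660 m × 0.903/3.35 = 987 m.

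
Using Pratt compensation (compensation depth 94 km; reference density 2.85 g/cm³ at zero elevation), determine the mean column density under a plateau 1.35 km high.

Pratt balance: ρ_ref D = ρ (D + h).
ρ = ρ_ref D/(D + h) = 2.85 × 94 km/(94 km + 1.35 km) = 2.81 g/cm³.

2.81 g/cm³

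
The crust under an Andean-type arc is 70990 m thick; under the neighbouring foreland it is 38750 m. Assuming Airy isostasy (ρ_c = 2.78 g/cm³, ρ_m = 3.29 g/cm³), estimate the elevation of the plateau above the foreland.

5000 m

Excess crust Δ = 70990 m − 38750 m = 32240 m, split between elevation h and root r with h + r = Δ.
Airy balance ρ_c h = (ρ_m − ρ_c) r gives r = h ρ_c/(ρ_m − ρ_c), so h (1 + ρ_c/(ρ_m − ρ_c)) = Δ, i.e. h = Δ (ρ_m − ρ_c)/ρ_m.
h = 32240 m × 0.51/3.29 = 5000 m.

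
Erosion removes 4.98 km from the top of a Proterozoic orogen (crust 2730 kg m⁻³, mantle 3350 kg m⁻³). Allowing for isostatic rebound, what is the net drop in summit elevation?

0.922 km

Rebound u = e ρ_c/ρ_m = 4.98 km × 2730/3350 = 4.058 km.
Net surface drop = e − u = 4.98 km − 4.058 km = e (ρ_m − ρ_c)/ρ_m = 0.922 km.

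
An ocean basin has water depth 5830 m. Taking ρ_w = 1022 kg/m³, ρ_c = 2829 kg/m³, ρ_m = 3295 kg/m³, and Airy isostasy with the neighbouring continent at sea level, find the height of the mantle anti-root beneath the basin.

22600 m

Equating mass per unit area of the two columns: replacing crust with seawater at the top is compensated by replacing crust with mantle at the base: d (ρ_c − ρ_w) = a (ρ_m − ρ_c).
a = d (ρ_c − ρ_w)/(ρ_m − ρ_c) = 5830 m × 1807/466 = 22600 m.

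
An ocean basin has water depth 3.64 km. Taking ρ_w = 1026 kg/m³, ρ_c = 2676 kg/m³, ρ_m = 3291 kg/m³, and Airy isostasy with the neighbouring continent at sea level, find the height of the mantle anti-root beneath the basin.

9.77 km

Isostatic balance requires: replacing crust with seawater at the top is compensated by replacing crust with mantle at the base: d (ρ_c − ρ_w) = a (ρ_m − ρ_c).
a = d (ρ_c − ρ_w)/(ρ_m − ρ_c) = 3.64 km × 1650/615 = 9.77 km.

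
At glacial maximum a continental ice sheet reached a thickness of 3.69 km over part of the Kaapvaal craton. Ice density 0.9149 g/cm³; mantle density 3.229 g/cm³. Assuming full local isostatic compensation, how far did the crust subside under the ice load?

Equating mass per unit area of the two columns: the ice load ρ_ice t is balanced by mantle displaced below, ρ_m s.
s = t ρ_ice / ρ_m = 3.69 km × 0.9149/3.229 = 1.05 km.

1.05 km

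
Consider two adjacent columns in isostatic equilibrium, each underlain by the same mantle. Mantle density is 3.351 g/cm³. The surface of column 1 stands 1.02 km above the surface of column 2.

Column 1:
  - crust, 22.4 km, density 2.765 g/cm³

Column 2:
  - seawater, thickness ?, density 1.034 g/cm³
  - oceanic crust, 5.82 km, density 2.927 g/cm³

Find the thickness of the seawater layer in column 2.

3.13 km

Take the compensation level at the base of the deeper column (depth z_c below the surface of column 1) and equate Σ ρ_i t_i down to z_c; mantle fills any gap and the z_c terms cancel.
Column 1: 22.4×2.765 + (z_c − 22.4)×3.351
Column 2: 1.02×0 + x×1.034 + 5.82×2.927 + (z_c − 1.02 − 5.82 − x)×3.351
The z_c×3.351 term appears on both sides and cancels. Collect the known terms of each column as K = Σ(ρt)_known − 3.351 × (depth of known layers): K_1 = 61.936 − 3.351×22.4 = −13.1264; K_2 = 17.03514 − 3.351×(1.02 + 5.82) = −5.8857.
Balance: K_1 = K_2 − x×(3.351 − 1.034), so x = (K_2 − K_1)/(3.351 − 1.034) = 7.2407/2.317 = 3.13 km.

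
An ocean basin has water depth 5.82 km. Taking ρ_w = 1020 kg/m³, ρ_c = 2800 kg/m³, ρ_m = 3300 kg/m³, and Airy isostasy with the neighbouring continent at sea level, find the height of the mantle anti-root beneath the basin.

By Archimedes' principle applied to the lithosphere: replacing crust with seawater at the top is compensated by replacing crust with mantle at the base: d (ρ_c − ρ_w) = a (ρ_m − ρ_c).
a = d (ρ_c − ρ_w)/(ρ_m − ρ_c) = 5.82 km × 1780/500 = 20.7 km.

20.7 km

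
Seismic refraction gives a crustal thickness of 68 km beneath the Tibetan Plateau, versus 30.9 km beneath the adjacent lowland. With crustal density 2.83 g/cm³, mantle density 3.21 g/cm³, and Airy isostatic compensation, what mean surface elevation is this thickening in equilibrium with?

Excess crust Δ = 68 km − 30.9 km = 37.1 km, split between elevation h and root r with h + r = Δ.
Airy balance ρ_c h = (ρ_m − ρ_c) r gives r = h ρ_c/(ρ_m − ρ_c), so h (1 + ρ_c/(ρ_m − ρ_c)) = Δ, i.e. h = Δ (ρ_m − ρ_c)/ρ_m.
h = 37.1 km × 0.38/3.21 = 4.39 km.

4.39 km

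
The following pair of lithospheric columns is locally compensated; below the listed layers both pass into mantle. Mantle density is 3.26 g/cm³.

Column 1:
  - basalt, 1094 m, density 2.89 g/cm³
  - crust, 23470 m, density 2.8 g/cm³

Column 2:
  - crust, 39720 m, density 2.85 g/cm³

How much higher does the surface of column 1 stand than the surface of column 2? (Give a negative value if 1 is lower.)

−1560 m

For any compensation level in the mantle, the mantle terms cancel and isostasy reduces to e = (Σt_1 − Σt_2) − (Σ(ρt)_1 − Σ(ρt)_2) / ρ_m.
Σt_1 = 24564 m; Σt_2 = 39720 m; Σ(ρt)_1 = 68877.66; Σ(ρt)_2 = 113202 (in m·g/cm³).
e = (24564 − 39720) − (68877.66 − 113202) / 3.26 = −1560 m.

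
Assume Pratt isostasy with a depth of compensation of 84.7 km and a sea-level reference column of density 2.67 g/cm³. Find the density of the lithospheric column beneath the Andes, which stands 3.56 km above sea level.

2.56 g/cm³

Pratt balance: ρ_ref D = ρ (D + h).
ρ = ρ_ref D/(D + h) = 2.67 × 84.7 km/(84.7 km + 3.56 km) = 2.56 g/cm³.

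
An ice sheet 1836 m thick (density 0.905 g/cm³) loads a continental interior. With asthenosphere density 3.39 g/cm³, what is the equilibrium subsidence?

Isostatic balance requires: the ice load ρ_ice t is balanced by mantle displaced below, ρ_m s.
s = t ρ_ice / ρ_m = 1836 m × 0.905/3.39 = 490 m.

490 m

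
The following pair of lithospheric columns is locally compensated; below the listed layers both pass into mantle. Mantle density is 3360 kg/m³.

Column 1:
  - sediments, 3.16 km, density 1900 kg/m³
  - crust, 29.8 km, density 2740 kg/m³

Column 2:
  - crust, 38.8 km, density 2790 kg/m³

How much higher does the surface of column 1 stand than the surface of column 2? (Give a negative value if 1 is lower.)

0.29 km

For any compensation level in the mantle, the mantle terms cancel and isostasy reduces to e = (Σt_1 − Σt_2) − (Σ(ρt)_1 − Σ(ρt)_2) / ρ_m.
Σt_1 = 32.96 km; Σt_2 = 38.8 km; Σ(ρt)_1 = 87656; Σ(ρt)_2 = 108252 (in km·kg/m³).
e = (32.96 − 38.8) − (87656 − 108252) / 3360 = 0.29 km.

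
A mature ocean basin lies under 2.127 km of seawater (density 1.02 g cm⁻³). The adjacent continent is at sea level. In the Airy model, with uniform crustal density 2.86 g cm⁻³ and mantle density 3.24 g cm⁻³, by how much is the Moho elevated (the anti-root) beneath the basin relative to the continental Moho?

10.3 km

In Airy isostatic equilibrium: replacing crust with seawater at the top is compensated by replacing crust with mantle at the base: d (ρ_c − ρ_w) = a (ρ_m − ρ_c).
a = d (ρ_c − ρ_w)/(ρ_m − ρ_c) = 2.127 km × 1.84/0.38 = 10.3 km.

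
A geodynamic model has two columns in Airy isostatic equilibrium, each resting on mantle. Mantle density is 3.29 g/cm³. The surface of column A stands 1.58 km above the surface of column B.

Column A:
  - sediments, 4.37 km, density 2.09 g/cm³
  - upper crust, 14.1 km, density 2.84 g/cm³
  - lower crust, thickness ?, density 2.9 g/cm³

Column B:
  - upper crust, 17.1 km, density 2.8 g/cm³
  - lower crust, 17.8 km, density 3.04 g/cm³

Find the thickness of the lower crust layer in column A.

Take the compensation level at the base of the deeper column (depth z_c below the surface of column A) and equate Σ ρ_i t_i down to z_c; mantle fills any gap and the z_c terms cancel.
Column A: 4.37×2.09 + 14.1×2.84 + x×2.9 + (z_c − 18.47 − x)×3.29
Column B: 1.58×0 + 17.1×2.8 + 17.8×3.04 + (z_c − 1.58 − 34.9)×3.29
The z_c×3.29 term appears on both sides and cancels. Collect the known terms of each column as K = Σ(ρt)_known − 3.29 × (depth of known layers): K_A = 49.1773 − 3.29×18.47 = −11.589; K_B = 101.992 − 3.29×(1.58 + 34.9) = −18.0272.
Balance: K_A − x×(3.29 − 2.9) = K_B, so x = (K_A − K_B)/(3.29 − 2.9) = 6.4382/0.39 = 16.5 km.

16.5 km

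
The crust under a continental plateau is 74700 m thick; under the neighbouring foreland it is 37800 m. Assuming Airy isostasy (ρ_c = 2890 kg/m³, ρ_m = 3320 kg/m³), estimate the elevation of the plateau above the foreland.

Excess crust Δ = 74700 m − 37800 m = 36900 m, split between elevation h and root r with h + r = Δ.
Airy balance ρ_c h = (ρ_m − ρ_c) r gives r = h ρ_c/(ρ_m − ρ_c), so h (1 + ρ_c/(ρ_m − ρ_c)) = Δ, i.e. h = Δ (ρ_m − ρ_c)/ρ_m.
h = 36900 m × 430/3320 = 4780 m.

4780 m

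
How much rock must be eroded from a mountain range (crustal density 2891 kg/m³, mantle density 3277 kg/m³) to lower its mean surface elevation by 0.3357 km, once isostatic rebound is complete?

Net drop Δ = e − u = e − e ρ_c/ρ_m = e (ρ_m − ρ_c)/ρ_m.
e = Δ ρ_m/(ρ_m − ρ_c) = 0.3357 km × 3277/386 = 2.85 km.

2.85 km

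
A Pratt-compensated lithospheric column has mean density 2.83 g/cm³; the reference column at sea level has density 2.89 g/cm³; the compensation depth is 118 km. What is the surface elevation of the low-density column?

2.5 km

ρ_ref D = ρ (D + h) → h = D (ρ_ref − ρ)/ρ.
h = 118 km × (2.89 − 2.83)/2.83 = 2.5 km.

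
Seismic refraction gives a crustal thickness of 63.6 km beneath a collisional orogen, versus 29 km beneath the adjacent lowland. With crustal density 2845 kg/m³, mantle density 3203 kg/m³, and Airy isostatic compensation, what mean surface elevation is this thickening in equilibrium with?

Excess crust Δ = 63.6 km − 29 km = 34.6 km, split between elevation h and root r with h + r = Δ.
Airy balance ρ_c h = (ρ_m − ρ_c) r gives r = h ρ_c/(ρ_m − ρ_c), so h (1 + ρ_c/(ρ_m − ρ_c)) = Δ, i.e. h = Δ (ρ_m − ρ_c)/ρ_m.
h = 34.6 km × 358/3203 = 3.87 km.

3.87 km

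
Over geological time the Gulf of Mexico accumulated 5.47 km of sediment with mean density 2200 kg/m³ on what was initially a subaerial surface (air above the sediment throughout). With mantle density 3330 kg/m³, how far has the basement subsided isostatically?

3.61 km

Subaerial load: s = t ρ_sed / ρ_m = 5.47 km × 2200/3330 = 3.61 km.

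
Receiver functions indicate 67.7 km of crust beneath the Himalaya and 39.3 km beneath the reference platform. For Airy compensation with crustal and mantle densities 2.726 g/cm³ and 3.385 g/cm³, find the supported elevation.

5.53 km

Excess crust Δ = 67.7 km − 39.3 km = 28.4 km, split between elevation h and root r with h + r = Δ.
Airy balance ρ_c h = (ρ_m − ρ_c) r gives r = h ρ_c/(ρ_m − ρ_c), so h (1 + ρ_c/(ρ_m − ρ_c)) = Δ, i.e. h = Δ (ρ_m − ρ_c)/ρ_m.
h = 28.4 km × 0.659/3.385 = 5.53 km.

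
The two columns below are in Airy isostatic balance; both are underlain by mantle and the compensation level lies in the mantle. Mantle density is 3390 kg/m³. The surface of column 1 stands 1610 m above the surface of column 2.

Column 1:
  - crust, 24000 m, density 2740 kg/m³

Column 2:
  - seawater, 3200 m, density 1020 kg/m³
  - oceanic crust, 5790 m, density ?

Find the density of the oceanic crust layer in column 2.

Take the compensation level at the base of the deeper column (depth z_c below the surface of column 1) and equate Σ ρ_i t_i down to z_c; mantle fills any gap and the z_c terms cancel.
Column 1: 24000×2740 + (z_c − 24000)×3390
Column 2: 1610×0 + 3200×1020 + 5790×ρ + (z_c − 1610 − 8990)×3390
The z_c×3390 term appears on both sides and cancels. Collect the known terms of each column as K = Σ(ρt)_known − 3390 × (depth of known layers): K_1 = 65760000 − 3390×24000 = −15600000; K_2 = 3264000 − 3390×(1610 + 8990) = −32670000.
Balance: K_1 = K_2 + 5790×ρ, so ρ = (K_1 − K_2)/5790 = 17070000/5790 = 2950 kg/m³.

2950 kg/m³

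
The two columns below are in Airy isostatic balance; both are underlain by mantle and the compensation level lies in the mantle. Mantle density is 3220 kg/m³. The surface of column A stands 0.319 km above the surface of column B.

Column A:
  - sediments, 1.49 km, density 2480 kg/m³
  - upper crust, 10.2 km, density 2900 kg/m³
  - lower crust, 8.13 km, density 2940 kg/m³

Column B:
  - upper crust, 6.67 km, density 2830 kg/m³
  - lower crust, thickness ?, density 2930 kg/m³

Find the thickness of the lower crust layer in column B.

10.4 km

Take the compensation level at the base of the deeper column (depth z_c below the surface of column A) and equate Σ ρ_i t_i down to z_c; mantle fills any gap and the z_c terms cancel.
Column A: 1.49×2480 + 10.2×2900 + 8.13×2940 + (z_c − 19.82)×3220
Column B: 0.319×0 + 6.67×2830 + x×2930 + (z_c − 0.319 − 6.67 − x)×3220
The z_c×3220 term appears on both sides and cancels. Collect the known terms of each column as K = Σ(ρt)_known − 3220 × (depth of known layers): K_A = 57177.4 − 3220×19.82 = −6643; K_B = 18876.1 − 3220×(0.319 + 6.67) = −3628.48.
Balance: K_A = K_B − x×(3220 − 2930), so x = (K_B − K_A)/(3220 − 2930) = 3014.52/290 = 10.4 km.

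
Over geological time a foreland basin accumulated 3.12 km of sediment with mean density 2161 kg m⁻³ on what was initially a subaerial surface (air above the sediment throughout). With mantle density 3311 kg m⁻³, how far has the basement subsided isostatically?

2.04 km

Subaerial load: s = t ρ_sed / ρ_m = 3.12 km × 2161/3311 = 2.04 km.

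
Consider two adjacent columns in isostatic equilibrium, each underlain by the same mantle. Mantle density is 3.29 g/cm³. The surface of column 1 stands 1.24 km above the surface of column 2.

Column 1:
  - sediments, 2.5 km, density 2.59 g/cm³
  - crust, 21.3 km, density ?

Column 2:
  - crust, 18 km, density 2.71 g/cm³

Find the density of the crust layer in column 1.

2.69 g/cm³

Take the compensation level at the base of the deeper column (depth z_c below the surface of column 1) and equate Σ ρ_i t_i down to z_c; mantle fills any gap and the z_c terms cancel.
Column 1: 2.5×2.59 + 21.3×ρ + (z_c − 23.8)×3.29
Column 2: 1.24×0 + 18×2.71 + (z_c − 1.24 − 18)×3.29
The z_c×3.29 term appears on both sides and cancels. Collect the known terms of each column as K = Σ(ρt)_known − 3.29 × (depth of known layers): K_1 = 6.475 − 3.29×23.8 = −71.827; K_2 = 48.78 − 3.29×(1.24 + 18) = −14.5196.
Balance: K_1 + 21.3×ρ = K_2, so ρ = (K_2 − K_1)/21.3 = 57.3074/21.3 = 2.69 g/cm³.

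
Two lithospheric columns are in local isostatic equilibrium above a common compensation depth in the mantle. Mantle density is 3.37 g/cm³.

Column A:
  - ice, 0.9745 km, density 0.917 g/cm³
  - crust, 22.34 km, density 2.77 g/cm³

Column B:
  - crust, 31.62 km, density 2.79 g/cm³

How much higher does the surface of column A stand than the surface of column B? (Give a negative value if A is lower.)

For any compensation level in the mantle, the mantle terms cancel and isostasy reduces to e = (Σt_A − Σt_B) − (Σ(ρt)_A − Σ(ρt)_B) / ρ_m.
Σt_A = 23.3145 km; Σt_B = 31.62 km; Σ(ρt)_A = 62.7754165; Σ(ρt)_B = 88.2198 (in km·g/cm³).
e = (23.3145 − 31.62) − (62.7754165 − 88.2198) / 3.37 = −0.755 km.

−0.755 km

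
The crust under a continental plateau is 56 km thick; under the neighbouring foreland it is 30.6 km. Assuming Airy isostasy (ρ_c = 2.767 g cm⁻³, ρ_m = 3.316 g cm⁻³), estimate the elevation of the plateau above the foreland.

4.21 km

Excess crust Δ = 56 km − 30.6 km = 25.4 km, split between elevation h and root r with h + r = Δ.
Airy balance ρ_c h = (ρ_m − ρ_c) r gives r = h ρ_c/(ρ_m − ρ_c), so h (1 + ρ_c/(ρ_m − ρ_c)) = Δ, i.e. h = Δ (ρ_m − ρ_c)/ρ_m.
h = 25.4 km × 0.549/3.316 = 4.21 km.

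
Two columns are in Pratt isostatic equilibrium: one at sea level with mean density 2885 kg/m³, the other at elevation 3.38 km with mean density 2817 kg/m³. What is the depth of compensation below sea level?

140 km

ρ_ref D = ρ (D + h) → D (ρ_ref − ρ) = ρ h.
D = ρ h/(ρ_ref − ρ) = 2817 × 3.38 km/(2885 − 2817) = 140 km.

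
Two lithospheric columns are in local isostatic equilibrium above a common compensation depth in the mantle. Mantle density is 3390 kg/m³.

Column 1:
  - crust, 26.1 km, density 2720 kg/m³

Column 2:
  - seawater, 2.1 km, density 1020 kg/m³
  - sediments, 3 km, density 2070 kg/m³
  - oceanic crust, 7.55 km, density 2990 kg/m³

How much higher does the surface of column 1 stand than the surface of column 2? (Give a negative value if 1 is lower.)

For any compensation level in the mantle, the mantle terms cancel and isostasy reduces to e = (Σt_1 − Σt_2) − (Σ(ρt)_1 − Σ(ρt)_2) / ρ_m.
Σt_1 = 26.1 km; Σt_2 = 12.65 km; Σ(ρt)_1 = 70992; Σ(ρt)_2 = 30926.5 (in km·kg/m³).
e = (26.1 − 12.65) − (70992 − 30926.5) / 3390 = 1.63 km.

1.63 km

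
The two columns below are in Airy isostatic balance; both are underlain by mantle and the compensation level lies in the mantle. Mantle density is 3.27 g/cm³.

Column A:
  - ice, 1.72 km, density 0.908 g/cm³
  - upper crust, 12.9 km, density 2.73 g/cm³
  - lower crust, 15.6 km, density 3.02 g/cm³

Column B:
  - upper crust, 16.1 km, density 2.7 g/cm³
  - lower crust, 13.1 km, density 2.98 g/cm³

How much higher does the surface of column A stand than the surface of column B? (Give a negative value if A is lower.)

0.597 km

For any compensation level in the mantle, the mantle terms cancel and isostasy reduces to e = (Σt_A − Σt_B) − (Σ(ρt)_A − Σ(ρt)_B) / ρ_m.
Σt_A = 30.22 km; Σt_B = 29.2 km; Σ(ρt)_A = 83.89076; Σ(ρt)_B = 82.508 (in km·g/cm³).
e = (30.22 − 29.2) − (83.89076 − 82.508) / 3.27 = 0.597 km.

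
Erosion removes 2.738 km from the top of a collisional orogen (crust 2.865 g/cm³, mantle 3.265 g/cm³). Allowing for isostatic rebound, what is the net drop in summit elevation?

Rebound u = e ρ_c/ρ_m = 2.738 km × 2.865/3.265 = 2.403 km.
Net surface drop = e − u = 2.738 km − 2.403 km = e (ρ_m − ρ_c)/ρ_m = 0.335 km.

0.335 km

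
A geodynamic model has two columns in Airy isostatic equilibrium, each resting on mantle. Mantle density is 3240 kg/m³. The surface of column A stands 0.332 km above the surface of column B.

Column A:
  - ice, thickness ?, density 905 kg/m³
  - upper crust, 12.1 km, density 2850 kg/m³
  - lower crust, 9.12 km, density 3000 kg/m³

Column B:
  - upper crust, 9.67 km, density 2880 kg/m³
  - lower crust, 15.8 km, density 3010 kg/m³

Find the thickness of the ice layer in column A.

0.549 km

Take the compensation level at the base of the deeper column (depth z_c below the surface of column A) and equate Σ ρ_i t_i down to z_c; mantle fills any gap and the z_c terms cancel.
Column A: x×905 + 12.1×2850 + 9.12×3000 + (z_c − 21.22 − x)×3240
Column B: 0.332×0 + 9.67×2880 + 15.8×3010 + (z_c − 0.332 − 25.47)×3240
The z_c×3240 term appears on both sides and cancels. Collect the known terms of each column as K = Σ(ρt)_known − 3240 × (depth of known layers): K_A = 61845 − 3240×21.22 = −6907.8; K_B = 75407.6 − 3240×(0.332 + 25.47) = −8190.88.
Balance: K_A − x×(3240 − 905) = K_B, so x = (K_A − K_B)/(3240 − 905) = 1283.08/2335 = 0.549 km.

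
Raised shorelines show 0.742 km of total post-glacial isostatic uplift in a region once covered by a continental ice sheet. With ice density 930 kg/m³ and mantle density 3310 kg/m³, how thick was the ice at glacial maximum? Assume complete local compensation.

u = t ρ_ice/ρ_m → t = u ρ_m/ρ_ice = 0.742 km × 3310/930 = 2.64 km.

2.64 km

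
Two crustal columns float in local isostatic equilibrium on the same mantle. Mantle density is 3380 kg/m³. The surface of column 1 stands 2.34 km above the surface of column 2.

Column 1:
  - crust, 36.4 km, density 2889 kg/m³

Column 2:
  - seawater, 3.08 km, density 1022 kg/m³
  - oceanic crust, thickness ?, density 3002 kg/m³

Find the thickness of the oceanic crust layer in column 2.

7.14 km

Take the compensation level at the base of the deeper column (depth z_c below the surface of column 1) and equate Σ ρ_i t_i down to z_c; mantle fills any gap and the z_c terms cancel.
Column 1: 36.4×2889 + (z_c − 36.4)×3380
Column 2: 2.34×0 + 3.08×1022 + x×3002 + (z_c − 2.34 − 3.08 − x)×3380
The z_c×3380 term appears on both sides and cancels. Collect the known terms of each column as K = Σ(ρt)_known − 3380 × (depth of known layers): K_1 = 105159.6 − 3380×36.4 = −17872.4; K_2 = 3147.76 − 3380×(2.34 + 3.08) = −15171.84.
Balance: K_1 = K_2 − x×(3380 − 3002), so x = (K_2 − K_1)/(3380 − 3002) = 2700.56/378 = 7.14 km.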